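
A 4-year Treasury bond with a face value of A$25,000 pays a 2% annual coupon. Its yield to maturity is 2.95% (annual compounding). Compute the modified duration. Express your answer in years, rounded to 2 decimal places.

Periodic yield y = 0.0295. First find Macaulay duration:
  t   CF        PV=CF/(1+0.0295)^t    t·PV
  1       500.00       485.6727       485.6727
  2       500.00       471.7559       943.5117
  3       500.00       458.2378     1,374.7135
  4    25,500.00    22,700.4662    90,801.8648
  Σ                 24,116.1326    93,605.7627
P = 24,116.1326; Macaulay duration = 93,605.7627 / 24,116.1326 = 3.88146 years.
Modified duration = D_Mac / (1 + y) = 3.88146 / 1.0295 = 3.77024 years.

3.77 years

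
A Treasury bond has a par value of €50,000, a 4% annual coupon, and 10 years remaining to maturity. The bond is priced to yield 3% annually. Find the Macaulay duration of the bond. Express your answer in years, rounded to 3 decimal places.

8.509 years

Periodic yield y = 0.03. Discount each cash flow and weight by its year:
  t   CF        PV=CF/(1+0.03)^t    t·PV
  1     2,000.00     1,941.7476     1,941.7476
  2     2,000.00     1,885.1918     3,770.3836
  3     2,000.00     1,830.2833     5,490.8500
  4     2,000.00     1,776.9741     7,107.8964
  5     2,000.00     1,725.2176     8,626.0878
  6     2,000.00     1,674.9685    10,049.8111
  7     2,000.00     1,626.1830    11,383.2812
  8     2,000.00     1,578.8185    12,630.5477
  9     2,000.00     1,532.8335    13,795.5012
  10   52,000.00    38,692.8836   386,928.8357
  Σ                 54,265.1014   461,724.9423
Price P = Σ PV = 54,265.1014.
Macaulay duration = Σ(t·PV) / P = 461,724.9423 / 54,265.1014 = 8.50869 years.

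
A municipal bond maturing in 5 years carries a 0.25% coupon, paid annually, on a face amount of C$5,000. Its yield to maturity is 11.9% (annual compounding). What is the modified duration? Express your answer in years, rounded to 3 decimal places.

4.437 years

Periodic yield y = 0.119. First find Macaulay duration:
  t   CF        PV=CF/(1+0.119)^t    t·PV
  1        12.50        11.1707        11.1707
  2        12.50         9.9827        19.9655
  3        12.50         8.9211        26.7634
  4        12.50         7.9724        31.8896
  5     5,012.50     2,856.9586    14,284.7932
  Σ                  2,895.0056    14,374.5824
P = 2,895.0056; Macaulay duration = 14,374.5824 / 2,895.0056 = 4.96530 years.
Modified duration = D_Mac / (1 + y) = 4.96530 / 1.119 = 4.43727 years.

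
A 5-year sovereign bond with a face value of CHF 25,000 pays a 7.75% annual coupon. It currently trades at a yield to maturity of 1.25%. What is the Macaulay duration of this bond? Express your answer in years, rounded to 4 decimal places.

Periodic yield y = 0.0125. Discount each cash flow and weight by its year:
  t   CF        PV=CF/(1+0.0125)^t    t·PV
  1     1,937.50     1,913.5802     1,913.5802
  2     1,937.50     1,889.9558     3,779.9116
  3     1,937.50     1,866.6230     5,599.8690
  4     1,937.50     1,843.5783     7,374.3131
  5    26,937.50    25,315.2446   126,576.2230
  Σ                 32,828.9819   145,243.8970
Price P = Σ PV = 32,828.9819.
Macaulay duration = Σ(t·PV) / P = 145,243.8970 / 32,828.9819 = 4.42426 years.

4.4243 years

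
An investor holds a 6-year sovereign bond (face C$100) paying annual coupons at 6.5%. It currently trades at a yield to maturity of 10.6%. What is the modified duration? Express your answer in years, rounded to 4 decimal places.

4.5733 years

Periodic yield y = 0.106. First find Macaulay duration:
  t   CF        PV=CF/(1+0.106)^t    t·PV
  1         6.50         5.8770         5.8770
  2         6.50         5.3138        10.6275
  3         6.50         4.8045        14.4135
  4         6.50         4.3440        17.3761
  5         6.50         3.9277        19.6385
  6       106.50        58.1860       349.1163
  Σ                     82.4531       417.0489
P = 82.4531; Macaulay duration = 417.0489 / 82.4531 = 5.05802 years.
Modified duration = D_Mac / (1 + y) = 5.05802 / 1.106 = 4.57325 years.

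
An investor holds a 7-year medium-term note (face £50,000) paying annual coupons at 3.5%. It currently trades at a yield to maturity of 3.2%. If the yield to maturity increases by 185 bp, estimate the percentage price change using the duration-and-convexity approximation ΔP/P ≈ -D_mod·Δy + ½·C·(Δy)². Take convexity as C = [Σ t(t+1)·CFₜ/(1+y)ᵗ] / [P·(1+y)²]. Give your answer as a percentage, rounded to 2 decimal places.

-10.57%

With y = 0.032:
  t   CF        PV=CF/(1+0.032)^t    t·PV        t(t+1)·PV
  1     1,750.00     1,695.7364     1,695.7364       3,391.4729
  2     1,750.00     1,643.1555     3,286.3109       9,858.9328
  3     1,750.00     1,592.2049     4,776.6147      19,106.4588
  4     1,750.00     1,542.8342     6,171.3368      30,856.6842
  5     1,750.00     1,494.9944     7,474.9719      44,849.8316
  6     1,750.00     1,448.6380     8,691.8278      60,842.7948
  7    51,750.00    41,509.9751   290,569.8259   2,324,558.6068
  Σ                 50,927.5385   322,666.6245   2,493,464.7819
P = 50,927.5385; D_Mac = 6.33580 yrs; D_mod = 6.13934 yrs; C = 45.97176.
Duration effect: -6.13934 × (+0.0185) = -0.113578
Convexity effect: 0.5 × 45.97176 × (0.0185)² = +0.0078669
ΔP/P ≈ -0.113578 + 0.0078669 = -0.105711 = -10.5711%.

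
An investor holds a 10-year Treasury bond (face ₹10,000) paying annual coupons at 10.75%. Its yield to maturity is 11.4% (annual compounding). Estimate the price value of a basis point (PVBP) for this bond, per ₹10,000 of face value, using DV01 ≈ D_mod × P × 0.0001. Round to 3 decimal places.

Periodic yield y = 0.114.
  t   CF        PV=CF/(1+0.114)^t    t·PV
  1     1,075.00       964.9910       964.9910
  2     1,075.00       866.2397     1,732.4794
  3     1,075.00       777.5940     2,332.7820
  4     1,075.00       698.0197     2,792.0789
  5     1,075.00       626.5886     3,132.9432
  6     1,075.00       562.4674     3,374.8041
  7     1,075.00       504.9079     3,534.3550
  8     1,075.00       453.2387     3,625.9092
  9     1,075.00       406.8570     3,661.7126
  10   11,075.00     3,762.6327    37,626.3271
  Σ                  9,623.5366    62,778.3825
P = 9,623.5366; D_Mac = 6.52342 yrs; D_mod = 5.85585 yrs.
DV01 ≈ 5.85585 × 9,623.5366 × 0.0001 = 5.635402.

₹5.635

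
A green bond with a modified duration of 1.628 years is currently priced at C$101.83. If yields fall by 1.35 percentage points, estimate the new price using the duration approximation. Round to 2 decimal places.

C$104.07

Duration approximation: ΔP/P ≈ -D_mod · Δy = -1.628 × (-0.0135) = +0.021978.
New price ≈ 101.83 × (1 + 0.021978) = 104.06801974.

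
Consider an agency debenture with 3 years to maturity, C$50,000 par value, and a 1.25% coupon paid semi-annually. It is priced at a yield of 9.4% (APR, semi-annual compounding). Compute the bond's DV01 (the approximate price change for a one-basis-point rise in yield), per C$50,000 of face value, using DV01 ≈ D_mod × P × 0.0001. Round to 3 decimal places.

Periodic yield y = 0.047.
  t   CF        PV=CF/(1+0.047)^t    t·PV
  1       312.50       298.4718       298.4718
  2       312.50       285.0734       570.1468
  3       312.50       272.2764       816.8292
  4       312.50       260.0539     1,040.2154
  5       312.50       248.3800     1,241.9000
  6    50,312.50    38,194.0584   229,164.3503
  Σ                 39,558.3138   233,131.9134
P = 39,558.3138; D_Mac = 5.89337 half-year periods = 2.94669 yrs; D_mod = 2.81441 yrs.
DV01 ≈ 2.81441 × 39,558.3138 × 0.0001 = 11.133329.

C$11.133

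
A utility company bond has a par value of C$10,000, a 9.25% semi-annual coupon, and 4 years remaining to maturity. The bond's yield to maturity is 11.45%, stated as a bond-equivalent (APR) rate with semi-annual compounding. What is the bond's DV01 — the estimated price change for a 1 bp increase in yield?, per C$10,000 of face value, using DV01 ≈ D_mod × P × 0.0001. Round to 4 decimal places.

Periodic yield y = 0.05725.
  t   CF        PV=CF/(1+0.05725)^t    t·PV
  1       462.50       437.4557       437.4557
  2       462.50       413.7675       827.5350
  3       462.50       391.3620     1,174.0860
  4       462.50       370.1698     1,480.6791
  5       462.50       350.1251     1,750.6256
  6       462.50       331.1659     1,986.9952
  7       462.50       313.2333     2,192.6329
  8    10,462.50     6,702.1466    53,617.1725
  Σ                  9,309.4257    63,467.1819
P = 9,309.4257; D_Mac = 6.81752 half-year periods = 3.40876 yrs; D_mod = 3.22418 yrs.
DV01 ≈ 3.22418 × 9,309.4257 × 0.0001 = 3.001522.

C$3.0015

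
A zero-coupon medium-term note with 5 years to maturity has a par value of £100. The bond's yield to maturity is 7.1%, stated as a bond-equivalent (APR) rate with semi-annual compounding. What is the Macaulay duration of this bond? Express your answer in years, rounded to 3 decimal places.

5.000 years

A zero-coupon bond has a single cash flow at maturity, so its Macaulay duration equals its maturity: 5 years.
(Equivalently: 10 semi-annual periods ÷ 2 = 5 years.)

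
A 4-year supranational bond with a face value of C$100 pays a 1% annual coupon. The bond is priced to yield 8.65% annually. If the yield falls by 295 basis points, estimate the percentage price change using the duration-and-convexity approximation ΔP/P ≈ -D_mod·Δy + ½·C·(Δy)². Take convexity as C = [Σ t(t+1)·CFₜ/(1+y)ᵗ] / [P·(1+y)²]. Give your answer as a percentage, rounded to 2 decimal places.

With y = 0.0865:
  t   CF        PV=CF/(1+0.0865)^t    t·PV        t(t+1)·PV
  1         1.00         0.9204         0.9204           1.8408
  2         1.00         0.8471         1.6942           5.0827
  3         1.00         0.7797         2.3390           9.3560
  4       101.00        72.4774       289.9095       1,449.5475
  Σ                     75.0245       294.8631       1,465.8270
P = 75.0245; D_Mac = 3.93022 yrs; D_mod = 3.61732 yrs; C = 16.55083.
Duration effect: -3.61732 × (-0.0295) = +0.106711
Convexity effect: 0.5 × 16.55083 × (-0.0295)² = +0.0072017
ΔP/P ≈ +0.106711 + 0.0072017 = +0.113913 = +11.3913%.

+11.39%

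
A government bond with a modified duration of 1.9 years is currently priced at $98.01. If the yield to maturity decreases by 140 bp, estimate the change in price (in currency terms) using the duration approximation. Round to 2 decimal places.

+$2.61

Duration approximation: ΔP/P ≈ -D_mod · Δy = -1.9 × (-0.014) = +0.026600.
ΔP ≈ 98.01 × (+0.026600) = +2.607066.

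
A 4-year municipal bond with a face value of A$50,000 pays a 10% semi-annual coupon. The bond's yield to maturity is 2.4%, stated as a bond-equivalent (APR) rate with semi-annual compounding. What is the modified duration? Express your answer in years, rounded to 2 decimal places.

3.43 years

Periodic yield y = 0.012. First find Macaulay duration:
  t   CF        PV=CF/(1+0.012)^t    t·PV
  1     2,500.00     2,470.3557     2,470.3557
  2     2,500.00     2,441.0630     4,882.1260
  3     2,500.00     2,412.1176     7,236.3527
  4     2,500.00     2,383.5154     9,534.0615
  5     2,500.00     2,355.2524    11,776.2618
  6     2,500.00     2,327.3245    13,963.9468
  7     2,500.00     2,299.7277    16,098.0941
  8    52,500.00    47,721.6228   381,772.9821
  Σ                 64,410.9790   447,734.1806
P = 64,410.9790; Macaulay duration = 447,734.1806 / 64,410.9790 = 6.95121 half-year periods = 3.47560 years.
Modified duration = D_Mac / (1 + y) = 3.47560 / 1.012 = 3.43439 years.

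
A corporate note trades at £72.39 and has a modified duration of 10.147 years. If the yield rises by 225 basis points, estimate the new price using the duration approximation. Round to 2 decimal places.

£55.86

Duration approximation: ΔP/P ≈ -D_mod · Δy = -10.147 × (+0.0225) = -0.2283075.
New price ≈ 72.39 × (1 - 0.2283075) = 55.862820075.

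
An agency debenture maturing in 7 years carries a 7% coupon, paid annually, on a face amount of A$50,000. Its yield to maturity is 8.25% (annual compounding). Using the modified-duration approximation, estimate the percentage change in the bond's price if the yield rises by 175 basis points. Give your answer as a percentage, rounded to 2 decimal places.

-9.25%

Periodic yield y = 0.0825. Modified duration first:
  t   CF        PV=CF/(1+0.0825)^t    t·PV
  1     3,500.00     3,233.2564     3,233.2564
  2     3,500.00     2,986.8419     5,973.6838
  3     3,500.00     2,759.2073     8,277.6219
  4     3,500.00     2,548.9213    10,195.6851
  5     3,500.00     2,354.6617    11,773.3085
  6     3,500.00     2,175.2071    13,051.2427
  7    53,500.00    30,715.5606   215,008.9245
  Σ                 46,773.6563   267,513.7228
P = 46,773.6563; D_Mac = 5.71932 yrs; D_mod = 5.71932/(1+0.0825) = 5.28344 yrs.
ΔP/P ≈ -D_mod · Δy = -5.28344 × (+0.0175) = -0.092460 = -9.2460%.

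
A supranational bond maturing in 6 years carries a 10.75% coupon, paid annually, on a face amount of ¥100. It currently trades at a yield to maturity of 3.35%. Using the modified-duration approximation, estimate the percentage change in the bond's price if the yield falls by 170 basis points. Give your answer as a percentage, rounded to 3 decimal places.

Periodic yield y = 0.0335. Modified duration first:
  t   CF        PV=CF/(1+0.0335)^t    t·PV
  1        10.75        10.4015        10.4015
  2        10.75        10.0644        20.1288
  3        10.75         9.7382        29.2145
  4        10.75         9.4225        37.6900
  5        10.75         9.1171        45.5854
  6       110.75        90.8826       545.2957
  Σ                    139.6263       688.3160
P = 139.6263; D_Mac = 4.92970 yrs; D_mod = 4.92970/(1+0.0335) = 4.76991 yrs.
ΔP/P ≈ -D_mod · Δy = -4.76991 × (-0.017) = +0.081088 = +8.1088%.

+8.109%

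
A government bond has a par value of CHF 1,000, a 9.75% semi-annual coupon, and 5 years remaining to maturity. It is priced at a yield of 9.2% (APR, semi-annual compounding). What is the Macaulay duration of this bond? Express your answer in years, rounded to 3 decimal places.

Periodic yield y = 0.046. Discount each cash flow and weight by its period:
  t   CF        PV=CF/(1+0.046)^t    t·PV
  1        48.75        46.6061        46.6061
  2        48.75        44.5565        89.1130
  3        48.75        42.5971       127.7912
  4        48.75        40.7238       162.8950
  5        48.75        38.9329       194.6643
  6        48.75        37.2207       223.3242
  7        48.75        35.5838       249.0869
  8        48.75        34.0190       272.1517
  9        48.75        32.5229       292.7062
  10    1,048.75       668.8907     6,688.9066
  Σ                  1,021.6534     8,347.2452
Price P = Σ PV = 1,021.6534.
Macaulay duration = Σ(t·PV) / P = 8,347.2452 / 1,021.6534 = 8.17033 half-year periods.
In years: 8.17033 / 2 = 4.08516 years.

4.085 years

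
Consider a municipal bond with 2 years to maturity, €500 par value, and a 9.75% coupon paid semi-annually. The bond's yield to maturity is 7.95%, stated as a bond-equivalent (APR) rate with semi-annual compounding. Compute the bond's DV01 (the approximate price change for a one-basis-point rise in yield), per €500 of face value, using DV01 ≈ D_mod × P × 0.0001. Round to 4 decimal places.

€0.0927

Periodic yield y = 0.03975.
  t   CF        PV=CF/(1+0.03975)^t    t·PV
  1       24.375        23.4431        23.4431
  2       24.375        22.5469        45.0938
  3       24.375        21.6849        65.0548
  4      524.375       448.6692     1,794.6768
  Σ                    516.3442     1,928.2685
P = 516.3442; D_Mac = 3.73446 half-year periods = 1.86723 yrs; D_mod = 1.79585 yrs.
DV01 ≈ 1.79585 × 516.3442 × 0.0001 = 0.092728.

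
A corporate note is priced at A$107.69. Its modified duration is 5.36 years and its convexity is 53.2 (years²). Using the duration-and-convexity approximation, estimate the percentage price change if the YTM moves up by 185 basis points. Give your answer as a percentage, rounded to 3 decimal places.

Duration effect: -D_mod·Δy = -5.36 × (+0.0185) = -0.099160
Convexity effect: ½·C·(Δy)² = 0.5 × 53.2 × (0.0185)² = +0.00910385
ΔP/P ≈ -0.099160 + 0.00910385 = -0.09005615
= -9.005615%.

-9.006%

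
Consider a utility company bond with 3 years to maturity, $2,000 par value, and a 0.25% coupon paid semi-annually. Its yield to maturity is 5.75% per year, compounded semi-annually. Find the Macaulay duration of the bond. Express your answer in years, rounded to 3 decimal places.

Periodic yield y = 0.02875. Discount each cash flow and weight by its period:
  t   CF        PV=CF/(1+0.02875)^t    t·PV
  1         2.50         2.4301         2.4301
  2         2.50         2.3622         4.7244
  3         2.50         2.2962         6.8886
  4         2.50         2.2320         8.9281
  5         2.50         2.1697        10.8483
  6     2,002.50     1,689.3259    10,135.9553
  Σ                  1,700.8161    10,169.7749
Price P = Σ PV = 1,700.8161.
Macaulay duration = Σ(t·PV) / P = 10,169.7749 / 1,700.8161 = 5.97935 half-year periods.
In years: 5.97935 / 2 = 2.98967 years.

2.990 years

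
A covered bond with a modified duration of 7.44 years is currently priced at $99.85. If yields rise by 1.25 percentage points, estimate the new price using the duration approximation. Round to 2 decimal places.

$90.56

Duration approximation: ΔP/P ≈ -D_mod · Δy = -7.44 × (+0.0125) = -0.093000.
New price ≈ 99.85 × (1 - 0.093000) = 90.56395.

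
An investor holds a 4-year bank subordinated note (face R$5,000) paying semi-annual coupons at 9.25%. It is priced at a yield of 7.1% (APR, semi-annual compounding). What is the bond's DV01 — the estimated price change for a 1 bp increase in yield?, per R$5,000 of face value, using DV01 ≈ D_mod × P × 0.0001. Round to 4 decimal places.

R$1.7918

Periodic yield y = 0.0355.
  t   CF        PV=CF/(1+0.0355)^t    t·PV
  1       231.25       223.3221       223.3221
  2       231.25       215.6659       431.3319
  3       231.25       208.2723       624.8168
  4       231.25       201.1321       804.5283
  5       231.25       194.2367       971.1834
  6       231.25       187.5777     1,125.4660
  7       231.25       181.1469     1,268.0286
  8     5,231.25     3,957.3517    31,658.8136
  Σ                  5,368.7053    37,107.4906
P = 5,368.7053; D_Mac = 6.91181 half-year periods = 3.45591 yrs; D_mod = 3.33743 yrs.
DV01 ≈ 3.33743 × 5,368.7053 × 0.0001 = 1.791767.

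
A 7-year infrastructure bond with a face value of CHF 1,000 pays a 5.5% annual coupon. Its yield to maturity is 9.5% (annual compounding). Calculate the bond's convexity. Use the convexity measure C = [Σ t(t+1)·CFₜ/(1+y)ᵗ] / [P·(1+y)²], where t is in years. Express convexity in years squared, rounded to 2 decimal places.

36.74

With y = 0.095:
  t   CF        PV=CF/(1+0.095)^t    t·PV        t(t+1)·PV
  1        55.00        50.2283        50.2283         100.4566
  2        55.00        45.8706        91.7412         275.2236
  3        55.00        41.8910       125.6729         502.6915
  4        55.00        38.2566       153.0263         765.1317
  5        55.00        34.9375       174.6876       1,048.1256
  6        55.00        31.9064       191.4385       1,340.0693
  7     1,055.00       558.9251     3,912.4758      31,299.8065
  Σ                    802.0155     4,699.2706      35,331.5050
P = 802.0155.
Convexity = Σ t(t+1)·PV / [P·(1+y)²] = 35,331.5050 / (802.0155 × 1.199025) = 36.74101.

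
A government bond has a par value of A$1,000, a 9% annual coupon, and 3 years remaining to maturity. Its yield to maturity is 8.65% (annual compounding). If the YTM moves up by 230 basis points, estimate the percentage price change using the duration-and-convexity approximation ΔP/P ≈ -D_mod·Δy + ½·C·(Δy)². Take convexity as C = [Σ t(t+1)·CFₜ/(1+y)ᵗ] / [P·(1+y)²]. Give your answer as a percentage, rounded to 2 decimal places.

With y = 0.0865:
  t   CF        PV=CF/(1+0.0865)^t    t·PV        t(t+1)·PV
  1        90.00        82.8348        82.8348         165.6696
  2        90.00        76.2400       152.4801         457.4402
  3     1,090.00       849.8403     2,549.5208      10,198.0832
  Σ                  1,008.9151     2,784.8357      10,821.1930
P = 1,008.9151; D_Mac = 2.76023 yrs; D_mod = 2.54048 yrs; C = 9.08576.
Duration effect: -2.54048 × (+0.023) = -0.058431
Convexity effect: 0.5 × 9.08576 × (0.023)² = +0.0024032
ΔP/P ≈ -0.058431 + 0.0024032 = -0.056028 = -5.6028%.

-5.60%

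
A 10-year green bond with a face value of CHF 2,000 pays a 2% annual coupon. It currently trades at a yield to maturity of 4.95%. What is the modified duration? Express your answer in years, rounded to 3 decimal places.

8.592 years

Periodic yield y = 0.0495. First find Macaulay duration:
  t   CF        PV=CF/(1+0.0495)^t    t·PV
  1        40.00        38.1134        38.1134
  2        40.00        36.3158        72.6315
  3        40.00        34.6029       103.8087
  4        40.00        32.9709       131.8834
  5        40.00        31.4158       157.0789
  6        40.00        29.9340       179.6042
  7        40.00        28.5222       199.6553
  8        40.00        27.1769       217.4155
  9        40.00        25.8951       233.0561
  10    2,040.00     1,258.3624    12,583.6242
  Σ                  1,543.3094    13,916.8713
P = 1,543.3094; Macaulay duration = 13,916.8713 / 1,543.3094 = 9.01755 years.
Modified duration = D_Mac / (1 + y) = 9.01755 / 1.0495 = 8.59224 years.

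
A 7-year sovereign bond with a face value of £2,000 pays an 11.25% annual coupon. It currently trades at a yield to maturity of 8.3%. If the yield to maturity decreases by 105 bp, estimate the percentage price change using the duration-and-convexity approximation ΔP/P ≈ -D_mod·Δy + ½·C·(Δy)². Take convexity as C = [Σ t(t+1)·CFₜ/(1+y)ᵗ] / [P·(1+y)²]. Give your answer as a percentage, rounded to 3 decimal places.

+5.349%

With y = 0.083:
  t   CF        PV=CF/(1+0.083)^t    t·PV        t(t+1)·PV
  1       225.00       207.7562       207.7562         415.5125
  2       225.00       191.8340       383.6680       1,151.0041
  3       225.00       177.1320       531.3961       2,125.5846
  4       225.00       163.5568       654.2273       3,271.1367
  5       225.00       151.0220       755.1100       4,530.6602
  6       225.00       139.4478       836.6870       5,856.8091
  7     2,225.00     1,273.3002     8,913.1016      71,304.8131
  Σ                  2,304.0492    12,281.9464      88,655.5202
P = 2,304.0492; D_Mac = 5.33059 yrs; D_mod = 4.92206 yrs; C = 32.80629.
Duration effect: -4.92206 × (-0.0105) = +0.051682
Convexity effect: 0.5 × 32.80629 × (-0.0105)² = +0.0018084
ΔP/P ≈ +0.051682 + 0.0018084 = +0.053490 = +5.3490%.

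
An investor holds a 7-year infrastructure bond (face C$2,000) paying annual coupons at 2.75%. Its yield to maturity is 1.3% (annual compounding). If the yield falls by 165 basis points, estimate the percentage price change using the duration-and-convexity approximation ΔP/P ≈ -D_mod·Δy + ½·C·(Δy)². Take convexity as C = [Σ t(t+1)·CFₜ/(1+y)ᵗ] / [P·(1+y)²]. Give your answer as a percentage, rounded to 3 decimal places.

With y = 0.013:
  t   CF        PV=CF/(1+0.013)^t    t·PV        t(t+1)·PV
  1        55.00        54.2942        54.2942         108.5884
  2        55.00        53.5974       107.1948         321.5845
  3        55.00        52.9096       158.7288         634.9150
  4        55.00        52.2306       208.9223       1,044.6117
  5        55.00        51.5603       257.8015       1,546.8091
  6        55.00        50.8986       305.3917       2,137.7421
  7     2,055.00     1,877.3520    13,141.4640     105,131.7118
  Σ                  2,192.8427    14,233.7973     110,925.9625
P = 2,192.8427; D_Mac = 6.49103 yrs; D_mod = 6.40772 yrs; C = 49.29545.
Duration effect: -6.40772 × (-0.0165) = +0.105727
Convexity effect: 0.5 × 49.29545 × (-0.0165)² = +0.0067103
ΔP/P ≈ +0.105727 + 0.0067103 = +0.112438 = +11.2438%.

+11.244%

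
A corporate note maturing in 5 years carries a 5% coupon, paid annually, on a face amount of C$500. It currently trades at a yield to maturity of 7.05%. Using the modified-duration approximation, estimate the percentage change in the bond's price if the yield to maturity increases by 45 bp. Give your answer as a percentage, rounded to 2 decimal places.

Periodic yield y = 0.0705. Modified duration first:
  t   CF        PV=CF/(1+0.0705)^t    t·PV
  1        25.00        23.3536        23.3536
  2        25.00        21.8156        43.6312
  3        25.00        20.3789        61.1366
  4        25.00        19.0368        76.1471
  5       525.00       373.4444     1,867.2220
  Σ                    458.0292     2,071.4904
P = 458.0292; D_Mac = 4.52262 yrs; D_mod = 4.52262/(1+0.0705) = 4.22477 yrs.
ΔP/P ≈ -D_mod · Δy = -4.22477 × (+0.0045) = -0.019011 = -1.9011%.

-1.90%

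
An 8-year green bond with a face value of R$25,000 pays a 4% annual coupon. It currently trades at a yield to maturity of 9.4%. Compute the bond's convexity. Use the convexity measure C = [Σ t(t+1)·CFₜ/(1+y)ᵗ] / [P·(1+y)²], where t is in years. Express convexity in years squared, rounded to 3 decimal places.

48.122

With y = 0.094:
  t   CF        PV=CF/(1+0.094)^t    t·PV        t(t+1)·PV
  1     1,000.00       914.0768       914.0768       1,828.1536
  2     1,000.00       835.5364     1,671.0727       5,013.2182
  3     1,000.00       763.7444     2,291.2332       9,164.9327
  4     1,000.00       698.1210     2,792.4841      13,962.4203
  5     1,000.00       638.1362     3,190.6811      19,144.0864
  6     1,000.00       583.3055     3,499.8330      24,498.8308
  7     1,000.00       533.1860     3,732.3021      29,858.4166
  8    26,000.00    12,671.6968   101,373.5742     912,362.1678
  Σ                 17,637.8030   119,465.2571   1,015,832.2263
P = 17,637.8030.
Convexity = Σ t(t+1)·PV / [P·(1+y)²] = 1,015,832.2263 / (17,637.8030 × 1.196836) = 48.12191.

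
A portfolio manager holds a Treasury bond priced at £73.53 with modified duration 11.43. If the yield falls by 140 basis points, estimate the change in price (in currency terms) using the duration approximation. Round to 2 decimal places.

Duration approximation: ΔP/P ≈ -D_mod · Δy = -11.43 × (-0.014) = +0.160020.
ΔP ≈ 73.53 × (+0.160020) = +11.7662706.

+£11.77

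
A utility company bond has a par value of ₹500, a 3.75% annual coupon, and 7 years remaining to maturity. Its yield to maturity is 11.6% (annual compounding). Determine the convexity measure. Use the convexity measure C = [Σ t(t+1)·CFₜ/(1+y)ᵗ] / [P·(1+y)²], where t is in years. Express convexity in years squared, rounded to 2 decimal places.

With y = 0.116:
  t   CF        PV=CF/(1+0.116)^t    t·PV        t(t+1)·PV
  1        18.75        16.8011        16.8011          33.6022
  2        18.75        15.0547        30.1095          90.3284
  3        18.75        13.4899        40.4697         161.8788
  4        18.75        12.0877        48.3509         241.7545
  5        18.75        10.8313        54.1565         324.9388
  6        18.75         9.7055        58.2328         407.6293
  7       518.75       240.6073     1,684.2509      13,474.0072
  Σ                    318.5774     1,932.3712      14,734.1390
P = 318.5774.
Convexity = Σ t(t+1)·PV / [P·(1+y)²] = 14,734.1390 / (318.5774 × 1.245456) = 37.13482.

37.13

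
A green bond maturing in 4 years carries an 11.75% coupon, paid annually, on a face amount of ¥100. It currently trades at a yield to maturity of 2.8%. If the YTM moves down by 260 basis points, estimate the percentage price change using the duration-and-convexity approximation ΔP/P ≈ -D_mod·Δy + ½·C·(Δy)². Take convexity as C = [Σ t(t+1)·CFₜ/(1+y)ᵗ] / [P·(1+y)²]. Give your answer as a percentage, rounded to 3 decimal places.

+9.373%

With y = 0.028:
  t   CF        PV=CF/(1+0.028)^t    t·PV        t(t+1)·PV
  1        11.75        11.4300        11.4300          22.8599
  2        11.75        11.1186        22.2373          66.7118
  3        11.75        10.8158        32.4474         129.7896
  4       111.75       100.0634       400.2534       2,001.2672
  Σ                    133.4278       466.3681       2,220.6285
P = 133.4278; D_Mac = 3.49529 yrs; D_mod = 3.40008 yrs; C = 15.74866.
Duration effect: -3.40008 × (-0.026) = +0.088402
Convexity effect: 0.5 × 15.74866 × (-0.026)² = +0.0053230
ΔP/P ≈ +0.088402 + 0.0053230 = +0.093725 = +9.3725%.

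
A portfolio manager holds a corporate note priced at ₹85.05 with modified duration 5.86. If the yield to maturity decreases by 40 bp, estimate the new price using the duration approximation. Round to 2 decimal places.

Duration approximation: ΔP/P ≈ -D_mod · Δy = -5.86 × (-0.004) = +0.023440.
New price ≈ 85.05 × (1 + 0.023440) = 87.043572.

₹87.04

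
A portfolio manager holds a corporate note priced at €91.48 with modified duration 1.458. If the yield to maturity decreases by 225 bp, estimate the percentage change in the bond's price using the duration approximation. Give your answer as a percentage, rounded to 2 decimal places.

Duration approximation: ΔP/P ≈ -D_mod · Δy = -1.458 × (-0.0225) = +0.032805.
As a percentage: +3.2805%.

+3.28%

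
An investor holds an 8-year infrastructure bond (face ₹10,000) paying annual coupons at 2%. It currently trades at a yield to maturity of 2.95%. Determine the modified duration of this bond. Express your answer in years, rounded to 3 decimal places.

Periodic yield y = 0.0295. First find Macaulay duration:
  t   CF        PV=CF/(1+0.0295)^t    t·PV
  1       200.00       194.2691       194.2691
  2       200.00       188.7023       377.4047
  3       200.00       183.2951       549.8854
  4       200.00       178.0429       712.1715
  5       200.00       172.9411       864.7055
  6       200.00       167.9855     1,007.9132
  7       200.00       163.1720     1,142.2037
  8    10,200.00     8,083.3124    64,666.4993
  Σ                  9,331.7204    69,515.0524
P = 9,331.7204; Macaulay duration = 69,515.0524 / 9,331.7204 = 7.44933 years.
Modified duration = D_Mac / (1 + y) = 7.44933 / 1.0295 = 7.23587 years.

7.236 years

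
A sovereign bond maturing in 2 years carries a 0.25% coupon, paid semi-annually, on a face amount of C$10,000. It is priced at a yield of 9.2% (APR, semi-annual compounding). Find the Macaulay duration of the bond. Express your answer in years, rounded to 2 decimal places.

Periodic yield y = 0.046. Discount each cash flow and weight by its period:
  t   CF        PV=CF/(1+0.046)^t    t·PV
  1        12.50        11.9503        11.9503
  2        12.50        11.4247        22.8495
  3        12.50        10.9223        32.7670
  4    10,012.50     8,364.0340    33,456.1361
  Σ                  8,398.3314    33,523.7029
Price P = Σ PV = 8,398.3314.
Macaulay duration = Σ(t·PV) / P = 33,523.7029 / 8,398.3314 = 3.99171 half-year periods.
In years: 3.99171 / 2 = 1.99585 years.

2.00 years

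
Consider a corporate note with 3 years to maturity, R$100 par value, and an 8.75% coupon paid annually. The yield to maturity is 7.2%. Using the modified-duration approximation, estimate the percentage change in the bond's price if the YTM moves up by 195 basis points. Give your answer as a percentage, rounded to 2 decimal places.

Periodic yield y = 0.072. Modified duration first:
  t   CF        PV=CF/(1+0.072)^t    t·PV
  1         8.75         8.1623         8.1623
  2         8.75         7.6141        15.2282
  3       108.75        88.2765       264.8294
  Σ                    104.0529       288.2199
P = 104.0529; D_Mac = 2.76994 yrs; D_mod = 2.76994/(1+0.072) = 2.58390 yrs.
ΔP/P ≈ -D_mod · Δy = -2.58390 × (+0.0195) = -0.050386 = -5.0386%.

-5.04%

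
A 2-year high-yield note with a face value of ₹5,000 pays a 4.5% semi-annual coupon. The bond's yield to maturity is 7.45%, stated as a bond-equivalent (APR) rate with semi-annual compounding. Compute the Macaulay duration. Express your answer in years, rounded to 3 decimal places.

1.933 years

Periodic yield y = 0.03725. Discount each cash flow and weight by its period:
  t   CF        PV=CF/(1+0.03725)^t    t·PV
  1       112.50       108.4599       108.4599
  2       112.50       104.5648       209.1297
  3       112.50       100.8097       302.4290
  4     5,112.50     4,416.7167    17,666.8669
  Σ                  4,730.5511    18,286.8855
Price P = Σ PV = 4,730.5511.
Macaulay duration = Σ(t·PV) / P = 18,286.8855 / 4,730.5511 = 3.86570 half-year periods.
In years: 3.86570 / 2 = 1.93285 years.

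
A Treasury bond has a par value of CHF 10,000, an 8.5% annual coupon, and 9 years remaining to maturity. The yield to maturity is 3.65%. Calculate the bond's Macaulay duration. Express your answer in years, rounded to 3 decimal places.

Periodic yield y = 0.0365. Discount each cash flow and weight by its year:
  t   CF        PV=CF/(1+0.0365)^t    t·PV
  1       850.00       820.0675       820.0675
  2       850.00       791.1891     1,582.3783
  3       850.00       763.3277     2,289.9830
  4       850.00       736.4473     2,945.7894
  5       850.00       710.5136     3,552.5680
  6       850.00       685.4931     4,112.9586
  7       850.00       661.3537     4,629.4758
  8       850.00       638.0643     5,104.5147
  9    10,850.00     7,857.8906    70,721.0158
  Σ                 13,664.3470    95,758.7511
Price P = Σ PV = 13,664.3470.
Macaulay duration = Σ(t·PV) / P = 95,758.7511 / 13,664.3470 = 7.00793 years.

7.008 years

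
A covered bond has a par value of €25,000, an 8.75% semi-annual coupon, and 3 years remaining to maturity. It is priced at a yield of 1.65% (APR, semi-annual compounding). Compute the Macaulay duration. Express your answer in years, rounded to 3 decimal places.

2.733 years

Periodic yield y = 0.00825. Discount each cash flow and weight by its period:
  t   CF        PV=CF/(1+0.00825)^t    t·PV
  1     1,093.75     1,084.8004     1,084.8004
  2     1,093.75     1,075.9240     2,151.8480
  3     1,093.75     1,067.1203     3,201.3608
  4     1,093.75     1,058.3886     4,233.5543
  5     1,093.75     1,049.7283     5,248.6416
  6    26,093.75    24,838.6000   149,031.5998
  Σ                 30,174.5616   164,951.8050
Price P = Σ PV = 30,174.5616.
Macaulay duration = Σ(t·PV) / P = 164,951.8050 / 30,174.5616 = 5.46658 half-year periods.
In years: 5.46658 / 2 = 2.73329 years.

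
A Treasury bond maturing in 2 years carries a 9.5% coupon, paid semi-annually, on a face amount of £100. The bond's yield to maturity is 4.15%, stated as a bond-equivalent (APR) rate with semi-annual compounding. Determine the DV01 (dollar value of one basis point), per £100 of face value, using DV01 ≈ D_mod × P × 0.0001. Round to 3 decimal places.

£0.020

Periodic yield y = 0.02075.
  t   CF        PV=CF/(1+0.02075)^t    t·PV
  1         4.75         4.6534         4.6534
  2         4.75         4.5588         9.1177
  3         4.75         4.4662        13.3985
  4       104.75        96.4887       385.9548
  Σ                    110.1672       413.1245
P = 110.1672; D_Mac = 3.74998 half-year periods = 1.87499 yrs; D_mod = 1.83687 yrs.
DV01 ≈ 1.83687 × 110.1672 × 0.0001 = 0.020236.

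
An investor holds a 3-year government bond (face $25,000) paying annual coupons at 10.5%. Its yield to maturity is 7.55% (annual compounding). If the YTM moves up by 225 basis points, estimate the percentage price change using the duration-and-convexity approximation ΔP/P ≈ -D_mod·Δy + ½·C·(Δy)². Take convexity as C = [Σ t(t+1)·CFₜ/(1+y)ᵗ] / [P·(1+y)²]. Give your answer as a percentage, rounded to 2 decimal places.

With y = 0.0755:
  t   CF        PV=CF/(1+0.0755)^t    t·PV        t(t+1)·PV
  1     2,625.00     2,440.7252     2,440.7252       4,881.4505
  2     2,625.00     2,269.3866     4,538.7731      13,616.3194
  3    27,625.00    22,206.0362    66,618.1085     266,472.4338
  Σ                 26,916.1480    73,597.6068     284,970.2037
P = 26,916.1480; D_Mac = 2.73433 yrs; D_mod = 2.54238 yrs; C = 9.15305.
Duration effect: -2.54238 × (+0.0225) = -0.057204
Convexity effect: 0.5 × 9.15305 × (0.0225)² = +0.0023169
ΔP/P ≈ -0.057204 + 0.0023169 = -0.054887 = -5.4887%.

-5.49%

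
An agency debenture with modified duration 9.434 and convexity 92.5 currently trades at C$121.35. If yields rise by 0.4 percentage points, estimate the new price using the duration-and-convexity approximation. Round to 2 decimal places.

Duration effect: -D_mod·Δy = -9.434 × (+0.004) = -0.037736
Convexity effect: ½·C·(Δy)² = 0.5 × 92.5 × (0.004)² = +0.0007400
ΔP/P ≈ -0.037736 + 0.0007400 = -0.036996
New price ≈ 121.35 × (1 - 0.036996) = 116.8605354.

C$116.86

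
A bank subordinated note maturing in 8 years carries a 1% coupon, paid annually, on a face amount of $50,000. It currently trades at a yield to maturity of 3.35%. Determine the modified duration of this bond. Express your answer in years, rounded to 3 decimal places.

Periodic yield y = 0.0335. First find Macaulay duration:
  t   CF        PV=CF/(1+0.0335)^t    t·PV
  1       500.00       483.7929       483.7929
  2       500.00       468.1112       936.2224
  3       500.00       452.9378     1,358.8134
  4       500.00       438.2562     1,753.0248
  5       500.00       424.0505     2,120.2526
  6       500.00       410.3053     2,461.8318
  7       500.00       397.0056     2,779.0392
  8    50,500.00    38,797.8385   310,382.7076
  Σ                 41,872.2980   322,275.6848
P = 41,872.2980; Macaulay duration = 322,275.6848 / 41,872.2980 = 7.69663 years.
Modified duration = D_Mac / (1 + y) = 7.69663 / 1.0335 = 7.44715 years.

7.447 years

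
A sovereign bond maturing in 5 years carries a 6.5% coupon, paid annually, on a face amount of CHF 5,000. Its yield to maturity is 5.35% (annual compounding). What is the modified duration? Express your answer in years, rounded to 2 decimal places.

Periodic yield y = 0.0535. First find Macaulay duration:
  t   CF        PV=CF/(1+0.0535)^t    t·PV
  1       325.00       308.4955       308.4955
  2       325.00       292.8291       585.6583
  3       325.00       277.9584       833.8751
  4       325.00       263.8428     1,055.3711
  5     5,325.00     4,103.4289    20,517.1445
  Σ                  5,246.5547    23,300.5444
P = 5,246.5547; Macaulay duration = 23,300.5444 / 5,246.5547 = 4.44111 years.
Modified duration = D_Mac / (1 + y) = 4.44111 / 1.0535 = 4.21558 years.

4.22 years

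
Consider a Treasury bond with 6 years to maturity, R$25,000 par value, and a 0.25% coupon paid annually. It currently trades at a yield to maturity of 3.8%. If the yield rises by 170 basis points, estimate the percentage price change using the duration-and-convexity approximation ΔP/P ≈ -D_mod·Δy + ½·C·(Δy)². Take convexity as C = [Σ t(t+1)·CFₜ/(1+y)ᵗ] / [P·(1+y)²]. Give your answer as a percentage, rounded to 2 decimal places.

-9.20%

With y = 0.038:
  t   CF        PV=CF/(1+0.038)^t    t·PV        t(t+1)·PV
  1        62.50        60.2119        60.2119         120.4239
  2        62.50        58.0077       116.0153         348.0459
  3        62.50        55.8841       167.6522         670.6087
  4        62.50        53.8382       215.3528       1,076.7642
  5        62.50        51.8673       259.3363       1,556.0176
  6    25,062.50    20,037.3493   120,224.0958     841,568.6703
  Σ                 20,317.1584   121,042.6643     845,340.5306
P = 20,317.1584; D_Mac = 5.95766 yrs; D_mod = 5.73955 yrs; C = 38.61660.
Duration effect: -5.73955 × (+0.017) = -0.097572
Convexity effect: 0.5 × 38.61660 × (0.017)² = +0.0055801
ΔP/P ≈ -0.097572 + 0.0055801 = -0.091992 = -9.1992%.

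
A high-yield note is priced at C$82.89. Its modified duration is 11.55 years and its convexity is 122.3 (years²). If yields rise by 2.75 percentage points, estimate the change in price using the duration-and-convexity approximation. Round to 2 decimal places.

Duration effect: -D_mod·Δy = -11.55 × (+0.0275) = -0.317625
Convexity effect: ½·C·(Δy)² = 0.5 × 122.3 × (0.0275)² = +0.0462446875
ΔP/P ≈ -0.317625 + 0.0462446875 = -0.2713803125
ΔP ≈ 82.89 × (-0.2713803125) = -22.494714103125.

-C$22.49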